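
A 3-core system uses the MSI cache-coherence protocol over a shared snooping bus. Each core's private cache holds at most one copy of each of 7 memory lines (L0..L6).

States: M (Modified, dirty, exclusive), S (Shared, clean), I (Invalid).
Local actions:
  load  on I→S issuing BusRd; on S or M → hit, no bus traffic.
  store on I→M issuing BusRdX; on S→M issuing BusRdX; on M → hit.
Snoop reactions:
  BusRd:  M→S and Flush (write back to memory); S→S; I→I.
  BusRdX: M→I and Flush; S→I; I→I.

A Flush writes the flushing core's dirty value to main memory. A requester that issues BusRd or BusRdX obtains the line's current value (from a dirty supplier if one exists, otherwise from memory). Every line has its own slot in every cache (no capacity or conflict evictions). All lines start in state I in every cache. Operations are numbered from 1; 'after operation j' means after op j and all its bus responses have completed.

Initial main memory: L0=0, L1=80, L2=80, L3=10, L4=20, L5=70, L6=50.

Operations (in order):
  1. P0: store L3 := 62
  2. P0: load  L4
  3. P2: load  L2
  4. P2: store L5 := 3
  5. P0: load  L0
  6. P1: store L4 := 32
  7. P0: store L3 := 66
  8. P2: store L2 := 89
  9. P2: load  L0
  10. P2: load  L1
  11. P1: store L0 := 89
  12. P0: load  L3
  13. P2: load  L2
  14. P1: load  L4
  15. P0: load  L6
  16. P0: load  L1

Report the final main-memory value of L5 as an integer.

memory[L5] = 70

1. P0: store L3 := 62  bus=[BusRdX]  L3: P0=M P1=I P2=I  mem[L3]=10
2. P0: load  L4  bus=[BusRd]  L4: P0=S P1=I P2=I  mem[L4]=20
3. P2: load  L2  bus=[BusRd]  L2: P0=I P1=I P2=S  mem[L2]=80
4. P2: store L5 := 3  bus=[BusRdX]  L5: P0=I P1=I P2=M  mem[L5]=70
5. P0: load  L0  bus=[BusRd]  L0: P0=S P1=I P2=I  mem[L0]=0
6. P1: store L4 := 32  bus=[BusRdX]  L4: P0=I P1=M P2=I  mem[L4]=20
7. P0: store L3 := 66  bus=[-]  L3: P0=M P1=I P2=I  mem[L3]=10
8. P2: store L2 := 89  bus=[BusRdX]  L2: P0=I P1=I P2=M  mem[L2]=80
9. P2: load  L0  bus=[BusRd]  L0: P0=S P1=I P2=S  mem[L0]=0
10. P2: load  L1  bus=[BusRd]  L1: P0=I P1=I P2=S  mem[L1]=80
11. P1: store L0 := 89  bus=[BusRdX]  L0: P0=I P1=M P2=I  mem[L0]=0
12. P0: load  L3  bus=[-]  L3: P0=M P1=I P2=I  mem[L3]=10
13. P2: load  L2  bus=[-]  L2: P0=I P1=I P2=M  mem[L2]=80
14. P1: load  L4  bus=[-]  L4: P0=I P1=M P2=I  mem[L4]=20
15. P0: load  L6  bus=[BusRd]  L6: P0=S P1=I P2=I  mem[L6]=50
16. P0: load  L1  bus=[BusRd]  L1: P0=S P1=I P2=S  mem[L1]=80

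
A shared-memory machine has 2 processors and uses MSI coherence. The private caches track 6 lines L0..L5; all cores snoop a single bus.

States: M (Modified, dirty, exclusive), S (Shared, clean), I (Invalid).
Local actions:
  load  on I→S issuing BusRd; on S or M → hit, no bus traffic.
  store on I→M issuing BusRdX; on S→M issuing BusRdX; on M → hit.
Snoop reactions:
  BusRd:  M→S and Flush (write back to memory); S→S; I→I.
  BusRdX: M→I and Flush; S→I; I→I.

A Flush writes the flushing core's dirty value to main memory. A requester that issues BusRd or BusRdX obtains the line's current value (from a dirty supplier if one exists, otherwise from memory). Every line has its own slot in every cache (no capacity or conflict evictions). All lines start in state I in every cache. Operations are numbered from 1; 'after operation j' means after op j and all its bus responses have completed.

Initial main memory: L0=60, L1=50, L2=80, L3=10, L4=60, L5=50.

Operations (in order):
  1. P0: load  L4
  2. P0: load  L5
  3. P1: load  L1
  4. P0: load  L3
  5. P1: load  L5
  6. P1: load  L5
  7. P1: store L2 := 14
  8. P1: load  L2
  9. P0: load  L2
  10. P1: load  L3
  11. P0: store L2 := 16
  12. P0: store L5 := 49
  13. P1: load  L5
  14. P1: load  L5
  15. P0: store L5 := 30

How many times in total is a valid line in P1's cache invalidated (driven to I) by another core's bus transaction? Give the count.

[1] P0: load  L4 | P0:S(60), P1:I | bus: BusRd
[2] P0: load  L5 | P0:S(50), P1:I | bus: BusRd
[3] P1: load  L1 | P0:I, P1:S(50) | bus: BusRd
[4] P0: load  L3 | P0:S(10), P1:I | bus: BusRd
[5] P1: load  L5 | P0:S(50), P1:S(50) | bus: BusRd
[6] P1: load  L5 | P0:S(50), P1:S(50) | bus: none
[7] P1: store L2 := 14 | P0:I, P1:M(14) | bus: BusRdX
[8] P1: load  L2 | P0:I, P1:M(14) | bus: none
[9] P0: load  L2 | P0:S(14), P1:S(14) | bus: BusRd,Flush
[10] P1: load  L3 | P0:S(10), P1:S(10) | bus: BusRd
[11] P0: store L2 := 16 | P0:M(16), P1:I | bus: BusRdX
[12] P0: store L5 := 49 | P0:M(49), P1:I | bus: BusRdX
[13] P1: load  L5 | P0:S(49), P1:S(49) | bus: BusRd,Flush
[14] P1: load  L5 | P0:S(49), P1:S(49) | bus: none
[15] P0: store L5 := 30 | P0:M(30), P1:I | bus: BusRdX

invalidations = 3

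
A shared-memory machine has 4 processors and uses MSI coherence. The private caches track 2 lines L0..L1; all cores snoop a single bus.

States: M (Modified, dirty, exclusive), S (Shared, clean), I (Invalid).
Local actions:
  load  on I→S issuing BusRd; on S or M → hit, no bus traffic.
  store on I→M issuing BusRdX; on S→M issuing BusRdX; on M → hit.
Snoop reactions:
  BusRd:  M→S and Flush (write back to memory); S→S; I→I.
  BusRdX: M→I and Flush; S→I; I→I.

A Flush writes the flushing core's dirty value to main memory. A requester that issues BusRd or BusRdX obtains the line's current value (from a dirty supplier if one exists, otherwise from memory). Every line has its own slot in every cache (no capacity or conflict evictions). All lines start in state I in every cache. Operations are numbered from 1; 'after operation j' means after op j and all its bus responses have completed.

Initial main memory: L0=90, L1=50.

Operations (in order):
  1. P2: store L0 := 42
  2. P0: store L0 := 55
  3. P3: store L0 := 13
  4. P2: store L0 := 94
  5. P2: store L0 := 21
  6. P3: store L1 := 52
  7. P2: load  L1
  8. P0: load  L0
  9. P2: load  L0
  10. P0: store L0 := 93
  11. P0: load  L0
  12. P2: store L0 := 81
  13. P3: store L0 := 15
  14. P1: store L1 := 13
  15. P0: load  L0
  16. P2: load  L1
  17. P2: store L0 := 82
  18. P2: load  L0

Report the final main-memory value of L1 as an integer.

memory[L1] = 13

step 1: P2: store L0 := 42  ⟶  IIMI  (L0)  txn=BusRdX  M[L0]=90
step 2: P0: store L0 := 55  ⟶  MIII  (L0)  txn=BusRdX+Flush  M[L0]=42
step 3: P3: store L0 := 13  ⟶  IIIM  (L0)  txn=BusRdX+Flush  M[L0]=55
step 4: P2: store L0 := 94  ⟶  IIMI  (L0)  txn=BusRdX+Flush  M[L0]=13
step 5: P2: store L0 := 21  ⟶  IIMI  (L0)  txn=∅  M[L0]=13
step 6: P3: store L1 := 52  ⟶  IIIM  (L1)  txn=BusRdX  M[L1]=50
step 7: P2: load  L1  ⟶  IISS  (L1)  txn=BusRd+Flush  M[L1]=52
step 8: P0: load  L0  ⟶  SISI  (L0)  txn=BusRd+Flush  M[L0]=21
step 9: P2: load  L0  ⟶  SISI  (L0)  txn=∅  M[L0]=21
step 10: P0: store L0 := 93  ⟶  MIII  (L0)  txn=BusRdX  M[L0]=21
step 11: P0: load  L0  ⟶  MIII  (L0)  txn=∅  M[L0]=21
step 12: P2: store L0 := 81  ⟶  IIMI  (L0)  txn=BusRdX+Flush  M[L0]=93
step 13: P3: store L0 := 15  ⟶  IIIM  (L0)  txn=BusRdX+Flush  M[L0]=81
step 14: P1: store L1 := 13  ⟶  IMII  (L1)  txn=BusRdX  M[L1]=52
step 15: P0: load  L0  ⟶  SIIS  (L0)  txn=BusRd+Flush  M[L0]=15
step 16: P2: load  L1  ⟶  ISSI  (L1)  txn=BusRd+Flush  M[L1]=13
step 17: P2: store L0 := 82  ⟶  IIMI  (L0)  txn=BusRdX  M[L0]=15
step 18: P2: load  L0  ⟶  IIMI  (L0)  txn=∅  M[L0]=15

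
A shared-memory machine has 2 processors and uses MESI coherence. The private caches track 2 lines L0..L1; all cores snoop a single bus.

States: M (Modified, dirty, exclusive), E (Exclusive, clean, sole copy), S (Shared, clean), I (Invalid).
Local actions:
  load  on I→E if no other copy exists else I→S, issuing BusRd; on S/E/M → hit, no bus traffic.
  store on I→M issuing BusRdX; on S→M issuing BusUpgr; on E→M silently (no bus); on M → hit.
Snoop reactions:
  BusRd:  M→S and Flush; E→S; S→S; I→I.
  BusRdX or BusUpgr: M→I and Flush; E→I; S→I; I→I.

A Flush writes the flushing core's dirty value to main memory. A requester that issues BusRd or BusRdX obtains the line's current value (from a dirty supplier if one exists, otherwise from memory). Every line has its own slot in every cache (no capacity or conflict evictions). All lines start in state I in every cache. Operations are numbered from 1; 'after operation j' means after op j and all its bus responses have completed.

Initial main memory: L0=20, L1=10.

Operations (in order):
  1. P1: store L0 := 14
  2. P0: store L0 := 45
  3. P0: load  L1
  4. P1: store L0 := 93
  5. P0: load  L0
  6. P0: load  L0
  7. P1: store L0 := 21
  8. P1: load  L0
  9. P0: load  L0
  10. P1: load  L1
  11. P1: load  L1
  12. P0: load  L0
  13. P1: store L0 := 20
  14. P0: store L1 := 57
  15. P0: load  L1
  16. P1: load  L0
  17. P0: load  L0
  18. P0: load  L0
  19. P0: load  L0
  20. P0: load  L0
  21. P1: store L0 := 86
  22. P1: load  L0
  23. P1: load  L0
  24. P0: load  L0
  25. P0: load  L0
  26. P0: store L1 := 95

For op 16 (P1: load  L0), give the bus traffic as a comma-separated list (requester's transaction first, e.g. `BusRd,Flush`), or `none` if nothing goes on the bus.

bus = none

  op1 P1: store L0 := 14 → I/M on L0; bus BusRdX; mem=20
  op2 P0: store L0 := 45 → M/I on L0; bus BusRdX Flush; mem=14
  op3 P0: load  L1 → E/I on L1; bus BusRd; mem=10
  op4 P1: store L0 := 93 → I/M on L0; bus BusRdX Flush; mem=45
  op5 P0: load  L0 → S/S on L0; bus BusRd Flush; mem=93
  op6 P0: load  L0 → S/S on L0; bus (none); mem=93
  op7 P1: store L0 := 21 → I/M on L0; bus BusUpgr; mem=93
  op8 P1: load  L0 → I/M on L0; bus (none); mem=93
  op9 P0: load  L0 → S/S on L0; bus BusRd Flush; mem=21
  op10 P1: load  L1 → S/S on L1; bus BusRd; mem=10
  op11 P1: load  L1 → S/S on L1; bus (none); mem=10
  op12 P0: load  L0 → S/S on L0; bus (none); mem=21
  op13 P1: store L0 := 20 → I/M on L0; bus BusUpgr; mem=21
  op14 P0: store L1 := 57 → M/I on L1; bus BusUpgr; mem=10
  op15 P0: load  L1 → M/I on L1; bus (none); mem=10
  op16 P1: load  L0 → I/M on L0; bus (none); mem=21
  op17 P0: load  L0 → S/S on L0; bus BusRd Flush; mem=20
  op18 P0: load  L0 → S/S on L0; bus (none); mem=20
  op19 P0: load  L0 → S/S on L0; bus (none); mem=20
  op20 P0: load  L0 → S/S on L0; bus (none); mem=20
  op21 P1: store L0 := 86 → I/M on L0; bus BusUpgr; mem=20
  op22 P1: load  L0 → I/M on L0; bus (none); mem=20
  op23 P1: load  L0 → I/M on L0; bus (none); mem=20
  op24 P0: load  L0 → S/S on L0; bus BusRd Flush; mem=86
  op25 P0: load  L0 → S/S on L0; bus (none); mem=86
  op26 P0: store L1 := 95 → M/I on L1; bus (none); mem=10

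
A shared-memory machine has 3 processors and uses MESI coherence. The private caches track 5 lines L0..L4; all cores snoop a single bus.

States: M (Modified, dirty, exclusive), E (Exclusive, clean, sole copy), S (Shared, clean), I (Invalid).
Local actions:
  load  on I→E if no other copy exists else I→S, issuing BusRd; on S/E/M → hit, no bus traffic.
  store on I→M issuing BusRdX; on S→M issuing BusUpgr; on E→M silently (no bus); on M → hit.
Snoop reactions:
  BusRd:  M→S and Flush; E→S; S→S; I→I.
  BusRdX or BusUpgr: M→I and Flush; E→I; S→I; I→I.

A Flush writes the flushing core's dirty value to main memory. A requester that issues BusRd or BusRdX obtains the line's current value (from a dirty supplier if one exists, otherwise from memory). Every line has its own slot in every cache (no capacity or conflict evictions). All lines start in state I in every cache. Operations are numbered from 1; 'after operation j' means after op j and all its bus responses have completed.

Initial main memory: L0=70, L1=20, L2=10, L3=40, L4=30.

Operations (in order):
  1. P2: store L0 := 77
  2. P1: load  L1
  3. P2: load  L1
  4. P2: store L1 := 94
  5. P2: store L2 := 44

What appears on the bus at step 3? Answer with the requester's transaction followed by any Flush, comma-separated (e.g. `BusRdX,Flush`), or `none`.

[1] P2: store L0 := 77 | P0:I, P1:I, P2:M(77) | bus: BusRdX
[2] P1: load  L1 | P0:I, P1:E(20), P2:I | bus: BusRd
[3] P2: load  L1 | P0:I, P1:S(20), P2:S(20) | bus: BusRd
[4] P2: store L1 := 94 | P0:I, P1:I, P2:M(94) | bus: BusUpgr
[5] P2: store L2 := 44 | P0:I, P1:I, P2:M(44) | bus: BusRdX

bus = BusRd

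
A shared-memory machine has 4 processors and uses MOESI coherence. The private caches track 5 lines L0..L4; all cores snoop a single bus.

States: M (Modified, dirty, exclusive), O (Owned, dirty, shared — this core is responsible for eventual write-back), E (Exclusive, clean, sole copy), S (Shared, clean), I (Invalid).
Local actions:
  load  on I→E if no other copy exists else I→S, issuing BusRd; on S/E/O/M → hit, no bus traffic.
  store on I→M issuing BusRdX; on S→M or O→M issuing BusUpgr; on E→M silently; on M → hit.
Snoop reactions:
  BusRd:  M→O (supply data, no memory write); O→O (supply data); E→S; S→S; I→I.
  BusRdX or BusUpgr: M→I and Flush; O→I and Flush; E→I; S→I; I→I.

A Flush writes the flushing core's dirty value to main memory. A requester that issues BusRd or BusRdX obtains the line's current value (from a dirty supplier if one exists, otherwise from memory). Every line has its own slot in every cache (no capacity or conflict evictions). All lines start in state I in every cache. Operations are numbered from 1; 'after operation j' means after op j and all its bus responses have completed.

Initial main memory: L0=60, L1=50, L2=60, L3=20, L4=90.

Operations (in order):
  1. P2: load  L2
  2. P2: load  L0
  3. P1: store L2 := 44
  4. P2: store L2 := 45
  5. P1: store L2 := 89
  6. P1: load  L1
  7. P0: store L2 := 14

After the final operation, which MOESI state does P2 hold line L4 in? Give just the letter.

1. P2: load  L2  bus=[BusRd]  L2: P0=I P1=I P2=E P3=I  mem[L2]=60
2. P2: load  L0  bus=[BusRd]  L0: P0=I P1=I P2=E P3=I  mem[L0]=60
3. P1: store L2 := 44  bus=[BusRdX]  L2: P0=I P1=M P2=I P3=I  mem[L2]=60
4. P2: store L2 := 45  bus=[BusRdX,Flush]  L2: P0=I P1=I P2=M P3=I  mem[L2]=44
5. P1: store L2 := 89  bus=[BusRdX,Flush]  L2: P0=I P1=M P2=I P3=I  mem[L2]=45
6. P1: load  L1  bus=[BusRd]  L1: P0=I P1=E P2=I P3=I  mem[L1]=50
7. P0: store L2 := 14  bus=[BusRdX,Flush]  L2: P0=M P1=I P2=I P3=I  mem[L2]=89

state = I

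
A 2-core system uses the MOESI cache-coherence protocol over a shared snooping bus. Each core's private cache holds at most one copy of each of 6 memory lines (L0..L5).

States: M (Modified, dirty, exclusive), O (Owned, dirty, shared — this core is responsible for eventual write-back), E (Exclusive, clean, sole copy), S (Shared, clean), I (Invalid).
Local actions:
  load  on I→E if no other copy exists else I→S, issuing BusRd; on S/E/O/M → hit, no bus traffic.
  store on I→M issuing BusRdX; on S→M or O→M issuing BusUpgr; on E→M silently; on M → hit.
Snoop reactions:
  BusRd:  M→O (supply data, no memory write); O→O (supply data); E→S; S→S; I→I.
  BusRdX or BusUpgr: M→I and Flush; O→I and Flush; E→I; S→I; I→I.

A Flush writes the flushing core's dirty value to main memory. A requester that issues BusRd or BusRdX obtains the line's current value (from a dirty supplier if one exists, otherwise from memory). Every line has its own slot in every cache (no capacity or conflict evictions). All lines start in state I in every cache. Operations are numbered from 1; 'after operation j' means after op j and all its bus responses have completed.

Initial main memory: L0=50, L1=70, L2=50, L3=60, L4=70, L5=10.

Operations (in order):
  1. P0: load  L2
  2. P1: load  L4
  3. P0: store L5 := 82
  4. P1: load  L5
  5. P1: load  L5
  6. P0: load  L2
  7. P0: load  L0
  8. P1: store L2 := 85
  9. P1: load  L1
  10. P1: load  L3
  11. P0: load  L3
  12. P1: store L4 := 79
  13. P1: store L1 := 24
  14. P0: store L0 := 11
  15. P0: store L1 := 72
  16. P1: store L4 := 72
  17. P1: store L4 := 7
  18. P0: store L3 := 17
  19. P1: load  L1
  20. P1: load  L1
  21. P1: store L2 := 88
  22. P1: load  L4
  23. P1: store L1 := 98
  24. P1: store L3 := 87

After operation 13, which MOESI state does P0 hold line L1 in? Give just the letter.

[1] P0: load  L2 | P0:E(50), P1:I | bus: BusRd
[2] P1: load  L4 | P0:I, P1:E(70) | bus: BusRd
[3] P0: store L5 := 82 | P0:M(82), P1:I | bus: BusRdX
[4] P1: load  L5 | P0:O(82), P1:S(82) | bus: BusRd
[5] P1: load  L5 | P0:O(82), P1:S(82) | bus: none
[6] P0: load  L2 | P0:E(50), P1:I | bus: none
[7] P0: load  L0 | P0:E(50), P1:I | bus: BusRd
[8] P1: store L2 := 85 | P0:I, P1:M(85) | bus: BusRdX
[9] P1: load  L1 | P0:I, P1:E(70) | bus: BusRd
[10] P1: load  L3 | P0:I, P1:E(60) | bus: BusRd
[11] P0: load  L3 | P0:S(60), P1:S(60) | bus: BusRd
[12] P1: store L4 := 79 | P0:I, P1:M(79) | bus: none
[13] P1: store L1 := 24 | P0:I, P1:M(24) | bus: none
[14] P0: store L0 := 11 | P0:M(11), P1:I | bus: none
[15] P0: store L1 := 72 | P0:M(72), P1:I | bus: BusRdX,Flush
[16] P1: store L4 := 72 | P0:I, P1:M(72) | bus: none
[17] P1: store L4 := 7 | P0:I, P1:M(7) | bus: none
[18] P0: store L3 := 17 | P0:M(17), P1:I | bus: BusUpgr
[19] P1: load  L1 | P0:O(72), P1:S(72) | bus: BusRd
[20] P1: load  L1 | P0:O(72), P1:S(72) | bus: none
[21] P1: store L2 := 88 | P0:I, P1:M(88) | bus: none
[22] P1: load  L4 | P0:I, P1:M(7) | bus: none
[23] P1: store L1 := 98 | P0:I, P1:M(98) | bus: BusUpgr,Flush
[24] P1: store L3 := 87 | P0:I, P1:M(87) | bus: BusRdX,Flush

state = I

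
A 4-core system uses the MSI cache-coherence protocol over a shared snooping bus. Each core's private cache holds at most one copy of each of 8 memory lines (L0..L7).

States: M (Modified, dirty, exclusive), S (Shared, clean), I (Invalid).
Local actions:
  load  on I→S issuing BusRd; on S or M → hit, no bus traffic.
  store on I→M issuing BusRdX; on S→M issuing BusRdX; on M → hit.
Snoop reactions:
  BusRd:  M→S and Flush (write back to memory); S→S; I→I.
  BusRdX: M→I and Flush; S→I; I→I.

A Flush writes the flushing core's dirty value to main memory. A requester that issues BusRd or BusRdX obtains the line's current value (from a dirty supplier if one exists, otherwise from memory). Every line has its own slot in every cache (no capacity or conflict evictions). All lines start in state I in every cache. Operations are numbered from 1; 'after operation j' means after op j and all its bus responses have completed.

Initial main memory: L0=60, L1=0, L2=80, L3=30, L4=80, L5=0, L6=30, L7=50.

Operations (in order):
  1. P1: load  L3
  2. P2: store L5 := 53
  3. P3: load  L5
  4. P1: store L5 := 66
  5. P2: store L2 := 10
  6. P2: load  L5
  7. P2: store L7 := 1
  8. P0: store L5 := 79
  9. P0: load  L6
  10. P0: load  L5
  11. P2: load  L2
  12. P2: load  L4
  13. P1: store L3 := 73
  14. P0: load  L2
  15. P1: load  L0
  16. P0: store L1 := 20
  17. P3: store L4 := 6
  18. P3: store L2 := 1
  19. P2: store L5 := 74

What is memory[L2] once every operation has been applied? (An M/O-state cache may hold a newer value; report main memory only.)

memory[L2] = 10

  op1 P1: load  L3 → I/S/I/I on L3; bus BusRd; mem=30
  op2 P2: store L5 := 53 → I/I/M/I on L5; bus BusRdX; mem=0
  op3 P3: load  L5 → I/I/S/S on L5; bus BusRd Flush; mem=53
  op4 P1: store L5 := 66 → I/M/I/I on L5; bus BusRdX; mem=53
  op5 P2: store L2 := 10 → I/I/M/I on L2; bus BusRdX; mem=80
  op6 P2: load  L5 → I/S/S/I on L5; bus BusRd Flush; mem=66
  op7 P2: store L7 := 1 → I/I/M/I on L7; bus BusRdX; mem=50
  op8 P0: store L5 := 79 → M/I/I/I on L5; bus BusRdX; mem=66
  op9 P0: load  L6 → S/I/I/I on L6; bus BusRd; mem=30
  op10 P0: load  L5 → M/I/I/I on L5; bus (none); mem=66
  op11 P2: load  L2 → I/I/M/I on L2; bus (none); mem=80
  op12 P2: load  L4 → I/I/S/I on L4; bus BusRd; mem=80
  op13 P1: store L3 := 73 → I/M/I/I on L3; bus BusRdX; mem=30
  op14 P0: load  L2 → S/I/S/I on L2; bus BusRd Flush; mem=10
  op15 P1: load  L0 → I/S/I/I on L0; bus BusRd; mem=60
  op16 P0: store L1 := 20 → M/I/I/I on L1; bus BusRdX; mem=0
  op17 P3: store L4 := 6 → I/I/I/M on L4; bus BusRdX; mem=80
  op18 P3: store L2 := 1 → I/I/I/M on L2; bus BusRdX; mem=10
  op19 P2: store L5 := 74 → I/I/M/I on L5; bus BusRdX Flush; mem=79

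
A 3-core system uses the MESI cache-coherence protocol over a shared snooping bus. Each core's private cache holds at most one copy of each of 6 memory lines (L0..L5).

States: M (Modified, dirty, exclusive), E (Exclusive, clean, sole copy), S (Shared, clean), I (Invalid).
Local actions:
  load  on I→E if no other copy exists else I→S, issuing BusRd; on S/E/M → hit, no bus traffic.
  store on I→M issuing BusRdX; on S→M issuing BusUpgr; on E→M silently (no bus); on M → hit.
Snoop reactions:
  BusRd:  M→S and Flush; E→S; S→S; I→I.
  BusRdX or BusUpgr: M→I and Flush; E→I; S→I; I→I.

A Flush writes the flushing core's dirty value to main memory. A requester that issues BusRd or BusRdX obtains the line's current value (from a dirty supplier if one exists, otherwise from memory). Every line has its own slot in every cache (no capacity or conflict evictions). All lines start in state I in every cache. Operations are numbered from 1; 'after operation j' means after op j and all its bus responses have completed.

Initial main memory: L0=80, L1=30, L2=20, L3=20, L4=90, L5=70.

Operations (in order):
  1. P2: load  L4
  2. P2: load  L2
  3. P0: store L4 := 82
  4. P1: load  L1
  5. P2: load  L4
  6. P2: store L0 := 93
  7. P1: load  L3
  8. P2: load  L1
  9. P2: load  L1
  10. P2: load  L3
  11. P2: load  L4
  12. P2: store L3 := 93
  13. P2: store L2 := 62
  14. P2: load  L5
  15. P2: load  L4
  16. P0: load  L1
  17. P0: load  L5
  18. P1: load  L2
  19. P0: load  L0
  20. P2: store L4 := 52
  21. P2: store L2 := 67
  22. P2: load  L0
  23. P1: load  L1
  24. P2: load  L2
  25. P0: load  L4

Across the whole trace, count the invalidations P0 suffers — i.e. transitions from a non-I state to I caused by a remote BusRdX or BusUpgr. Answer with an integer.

invalidations = 1

  op1 P2: load  L4 → I/I/E on L4; bus BusRd; mem=90
  op2 P2: load  L2 → I/I/E on L2; bus BusRd; mem=20
  op3 P0: store L4 := 82 → M/I/I on L4; bus BusRdX; mem=90
  op4 P1: load  L1 → I/E/I on L1; bus BusRd; mem=30
  op5 P2: load  L4 → S/I/S on L4; bus BusRd Flush; mem=82
  op6 P2: store L0 := 93 → I/I/M on L0; bus BusRdX; mem=80
  op7 P1: load  L3 → I/E/I on L3; bus BusRd; mem=20
  op8 P2: load  L1 → I/S/S on L1; bus BusRd; mem=30
  op9 P2: load  L1 → I/S/S on L1; bus (none); mem=30
  op10 P2: load  L3 → I/S/S on L3; bus BusRd; mem=20
  op11 P2: load  L4 → S/I/S on L4; bus (none); mem=82
  op12 P2: store L3 := 93 → I/I/M on L3; bus BusUpgr; mem=20
  op13 P2: store L2 := 62 → I/I/M on L2; bus (none); mem=20
  op14 P2: load  L5 → I/I/E on L5; bus BusRd; mem=70
  op15 P2: load  L4 → S/I/S on L4; bus (none); mem=82
  op16 P0: load  L1 → S/S/S on L1; bus BusRd; mem=30
  op17 P0: load  L5 → S/I/S on L5; bus BusRd; mem=70
  op18 P1: load  L2 → I/S/S on L2; bus BusRd Flush; mem=62
  op19 P0: load  L0 → S/I/S on L0; bus BusRd Flush; mem=93
  op20 P2: store L4 := 52 → I/I/M on L4; bus BusUpgr; mem=82
  op21 P2: store L2 := 67 → I/I/M on L2; bus BusUpgr; mem=62
  op22 P2: load  L0 → S/I/S on L0; bus (none); mem=93
  op23 P1: load  L1 → S/S/S on L1; bus (none); mem=30
  op24 P2: load  L2 → I/I/M on L2; bus (none); mem=62
  op25 P0: load  L4 → S/I/S on L4; bus BusRd Flush; mem=52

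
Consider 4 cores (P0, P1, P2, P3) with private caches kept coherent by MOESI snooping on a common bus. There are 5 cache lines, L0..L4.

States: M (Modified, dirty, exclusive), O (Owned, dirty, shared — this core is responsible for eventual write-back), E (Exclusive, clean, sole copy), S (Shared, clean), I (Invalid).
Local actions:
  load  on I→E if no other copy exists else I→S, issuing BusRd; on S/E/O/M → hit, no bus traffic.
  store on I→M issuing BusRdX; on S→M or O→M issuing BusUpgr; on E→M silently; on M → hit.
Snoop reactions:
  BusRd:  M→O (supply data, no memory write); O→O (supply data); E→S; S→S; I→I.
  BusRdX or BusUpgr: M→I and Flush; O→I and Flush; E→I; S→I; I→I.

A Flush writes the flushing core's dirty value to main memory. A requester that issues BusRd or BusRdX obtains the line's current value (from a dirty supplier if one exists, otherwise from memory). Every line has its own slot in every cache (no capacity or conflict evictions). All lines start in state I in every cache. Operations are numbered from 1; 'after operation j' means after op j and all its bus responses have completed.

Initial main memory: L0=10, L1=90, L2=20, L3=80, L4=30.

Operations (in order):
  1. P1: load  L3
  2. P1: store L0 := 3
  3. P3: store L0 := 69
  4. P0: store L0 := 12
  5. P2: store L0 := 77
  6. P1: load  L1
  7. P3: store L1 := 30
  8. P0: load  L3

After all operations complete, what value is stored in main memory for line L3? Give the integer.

memory[L3] = 80

  op1 P1: load  L3 → I/E/I/I on L3; bus BusRd; mem=80
  op2 P1: store L0 := 3 → I/M/I/I on L0; bus BusRdX; mem=10
  op3 P3: store L0 := 69 → I/I/I/M on L0; bus BusRdX Flush; mem=3
  op4 P0: store L0 := 12 → M/I/I/I on L0; bus BusRdX Flush; mem=69
  op5 P2: store L0 := 77 → I/I/M/I on L0; bus BusRdX Flush; mem=12
  op6 P1: load  L1 → I/E/I/I on L1; bus BusRd; mem=90
  op7 P3: store L1 := 30 → I/I/I/M on L1; bus BusRdX; mem=90
  op8 P0: load  L3 → S/S/I/I on L3; bus BusRd; mem=80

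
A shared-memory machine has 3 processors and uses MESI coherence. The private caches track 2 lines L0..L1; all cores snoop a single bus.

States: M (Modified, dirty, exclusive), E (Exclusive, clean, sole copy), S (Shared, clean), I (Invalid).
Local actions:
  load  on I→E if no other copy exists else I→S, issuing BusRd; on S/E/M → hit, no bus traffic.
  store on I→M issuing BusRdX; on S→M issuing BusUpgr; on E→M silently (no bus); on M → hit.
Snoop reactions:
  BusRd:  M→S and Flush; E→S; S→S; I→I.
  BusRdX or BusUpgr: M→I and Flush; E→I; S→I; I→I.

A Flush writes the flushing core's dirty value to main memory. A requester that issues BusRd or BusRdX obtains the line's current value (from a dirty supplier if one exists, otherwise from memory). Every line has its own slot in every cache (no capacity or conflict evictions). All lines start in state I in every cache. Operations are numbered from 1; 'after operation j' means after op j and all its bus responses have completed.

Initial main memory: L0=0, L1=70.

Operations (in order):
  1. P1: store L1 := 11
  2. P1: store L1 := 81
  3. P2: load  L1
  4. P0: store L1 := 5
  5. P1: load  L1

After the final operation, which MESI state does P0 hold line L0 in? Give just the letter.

1. P1: store L1 := 11  bus=[BusRdX]  L1: P0=I P1=M P2=I  mem[L1]=70
2. P1: store L1 := 81  bus=[-]  L1: P0=I P1=M P2=I  mem[L1]=70
3. P2: load  L1  bus=[BusRd,Flush]  L1: P0=I P1=S P2=S  mem[L1]=81
4. P0: store L1 := 5  bus=[BusRdX]  L1: P0=M P1=I P2=I  mem[L1]=81
5. P1: load  L1  bus=[BusRd,Flush]  L1: P0=S P1=S P2=I  mem[L1]=5

state = I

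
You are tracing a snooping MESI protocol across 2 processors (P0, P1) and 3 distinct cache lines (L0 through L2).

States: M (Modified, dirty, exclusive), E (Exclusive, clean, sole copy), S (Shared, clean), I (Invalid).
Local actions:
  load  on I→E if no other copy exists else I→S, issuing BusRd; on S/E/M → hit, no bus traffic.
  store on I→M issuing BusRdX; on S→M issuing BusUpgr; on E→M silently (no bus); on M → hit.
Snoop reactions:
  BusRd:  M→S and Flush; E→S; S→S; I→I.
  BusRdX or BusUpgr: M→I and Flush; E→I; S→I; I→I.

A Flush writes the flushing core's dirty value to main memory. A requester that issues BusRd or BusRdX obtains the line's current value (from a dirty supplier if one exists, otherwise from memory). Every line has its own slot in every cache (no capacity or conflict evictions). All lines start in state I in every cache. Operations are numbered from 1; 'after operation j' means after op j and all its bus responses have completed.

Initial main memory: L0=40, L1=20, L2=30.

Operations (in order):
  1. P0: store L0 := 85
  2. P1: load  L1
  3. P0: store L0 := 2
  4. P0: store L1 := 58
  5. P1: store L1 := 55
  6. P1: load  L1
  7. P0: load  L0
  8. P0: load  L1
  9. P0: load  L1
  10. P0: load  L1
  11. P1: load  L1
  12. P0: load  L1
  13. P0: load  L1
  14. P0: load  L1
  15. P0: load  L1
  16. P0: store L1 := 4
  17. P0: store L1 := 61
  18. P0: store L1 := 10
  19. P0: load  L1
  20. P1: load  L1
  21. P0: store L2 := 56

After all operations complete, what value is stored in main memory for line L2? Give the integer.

memory[L2] = 30

  op1 P0: store L0 := 85 → M/I on L0; bus BusRdX; mem=40
  op2 P1: load  L1 → I/E on L1; bus BusRd; mem=20
  op3 P0: store L0 := 2 → M/I on L0; bus (none); mem=40
  op4 P0: store L1 := 58 → M/I on L1; bus BusRdX; mem=20
  op5 P1: store L1 := 55 → I/M on L1; bus BusRdX Flush; mem=58
  op6 P1: load  L1 → I/M on L1; bus (none); mem=58
  op7 P0: load  L0 → M/I on L0; bus (none); mem=40
  op8 P0: load  L1 → S/S on L1; bus BusRd Flush; mem=55
  op9 P0: load  L1 → S/S on L1; bus (none); mem=55
  op10 P0: load  L1 → S/S on L1; bus (none); mem=55
  op11 P1: load  L1 → S/S on L1; bus (none); mem=55
  op12 P0: load  L1 → S/S on L1; bus (none); mem=55
  op13 P0: load  L1 → S/S on L1; bus (none); mem=55
  op14 P0: load  L1 → S/S on L1; bus (none); mem=55
  op15 P0: load  L1 → S/S on L1; bus (none); mem=55
  op16 P0: store L1 := 4 → M/I on L1; bus BusUpgr; mem=55
  op17 P0: store L1 := 61 → M/I on L1; bus (none); mem=55
  op18 P0: store L1 := 10 → M/I on L1; bus (none); mem=55
  op19 P0: load  L1 → M/I on L1; bus (none); mem=55
  op20 P1: load  L1 → S/S on L1; bus BusRd Flush; mem=10
  op21 P0: store L2 := 56 → M/I on L2; bus BusRdX; mem=30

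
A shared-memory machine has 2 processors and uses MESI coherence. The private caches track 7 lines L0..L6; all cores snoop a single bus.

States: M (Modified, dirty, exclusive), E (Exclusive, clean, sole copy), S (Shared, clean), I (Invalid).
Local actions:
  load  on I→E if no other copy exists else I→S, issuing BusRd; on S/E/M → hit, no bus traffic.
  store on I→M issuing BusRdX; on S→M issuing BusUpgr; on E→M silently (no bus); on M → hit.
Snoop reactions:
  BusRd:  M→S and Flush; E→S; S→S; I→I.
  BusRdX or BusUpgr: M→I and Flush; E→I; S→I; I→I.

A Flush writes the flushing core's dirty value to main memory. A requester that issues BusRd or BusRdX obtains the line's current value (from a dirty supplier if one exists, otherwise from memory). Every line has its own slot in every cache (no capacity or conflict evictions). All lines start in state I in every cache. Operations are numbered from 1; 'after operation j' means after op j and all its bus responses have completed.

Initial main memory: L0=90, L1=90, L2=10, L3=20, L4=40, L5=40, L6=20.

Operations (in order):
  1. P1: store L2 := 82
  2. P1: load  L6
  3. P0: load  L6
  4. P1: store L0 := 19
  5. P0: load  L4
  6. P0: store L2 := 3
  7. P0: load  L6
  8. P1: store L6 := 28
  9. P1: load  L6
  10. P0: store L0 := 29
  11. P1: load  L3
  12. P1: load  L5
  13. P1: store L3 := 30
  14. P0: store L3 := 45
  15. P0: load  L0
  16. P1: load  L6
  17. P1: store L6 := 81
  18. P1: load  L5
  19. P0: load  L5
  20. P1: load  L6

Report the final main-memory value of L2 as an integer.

memory[L2] = 82

[1] P1: store L2 := 82 | P0:I, P1:M(82) | bus: BusRdX
[2] P1: load  L6 | P0:I, P1:E(20) | bus: BusRd
[3] P0: load  L6 | P0:S(20), P1:S(20) | bus: BusRd
[4] P1: store L0 := 19 | P0:I, P1:M(19) | bus: BusRdX
[5] P0: load  L4 | P0:E(40), P1:I | bus: BusRd
[6] P0: store L2 := 3 | P0:M(3), P1:I | bus: BusRdX,Flush
[7] P0: load  L6 | P0:S(20), P1:S(20) | bus: none
[8] P1: store L6 := 28 | P0:I, P1:M(28) | bus: BusUpgr
[9] P1: load  L6 | P0:I, P1:M(28) | bus: none
[10] P0: store L0 := 29 | P0:M(29), P1:I | bus: BusRdX,Flush
[11] P1: load  L3 | P0:I, P1:E(20) | bus: BusRd
[12] P1: load  L5 | P0:I, P1:E(40) | bus: BusRd
[13] P1: store L3 := 30 | P0:I, P1:M(30) | bus: none
[14] P0: store L3 := 45 | P0:M(45), P1:I | bus: BusRdX,Flush
[15] P0: load  L0 | P0:M(29), P1:I | bus: none
[16] P1: load  L6 | P0:I, P1:M(28) | bus: none
[17] P1: store L6 := 81 | P0:I, P1:M(81) | bus: none
[18] P1: load  L5 | P0:I, P1:E(40) | bus: none
[19] P0: load  L5 | P0:S(40), P1:S(40) | bus: BusRd
[20] P1: load  L6 | P0:I, P1:M(81) | bus: none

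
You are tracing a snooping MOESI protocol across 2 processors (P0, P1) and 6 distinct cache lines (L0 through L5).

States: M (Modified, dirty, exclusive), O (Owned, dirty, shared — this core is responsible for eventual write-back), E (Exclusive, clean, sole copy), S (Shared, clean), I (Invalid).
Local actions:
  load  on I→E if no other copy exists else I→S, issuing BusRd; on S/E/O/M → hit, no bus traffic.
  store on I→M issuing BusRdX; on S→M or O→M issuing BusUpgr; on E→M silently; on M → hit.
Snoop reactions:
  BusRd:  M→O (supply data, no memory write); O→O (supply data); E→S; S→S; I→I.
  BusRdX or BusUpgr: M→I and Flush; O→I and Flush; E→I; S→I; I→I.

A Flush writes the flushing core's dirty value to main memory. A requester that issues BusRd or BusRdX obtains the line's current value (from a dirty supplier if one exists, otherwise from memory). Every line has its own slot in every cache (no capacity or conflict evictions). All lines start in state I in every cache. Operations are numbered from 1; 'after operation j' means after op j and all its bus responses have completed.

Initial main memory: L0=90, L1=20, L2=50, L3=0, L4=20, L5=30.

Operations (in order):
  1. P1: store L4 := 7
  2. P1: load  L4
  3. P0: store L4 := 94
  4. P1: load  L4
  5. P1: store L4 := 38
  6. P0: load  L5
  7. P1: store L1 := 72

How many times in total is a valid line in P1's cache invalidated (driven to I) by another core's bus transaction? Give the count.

[1] P1: store L4 := 7 | P0:I, P1:M(7) | bus: BusRdX
[2] P1: load  L4 | P0:I, P1:M(7) | bus: none
[3] P0: store L4 := 94 | P0:M(94), P1:I | bus: BusRdX,Flush
[4] P1: load  L4 | P0:O(94), P1:S(94) | bus: BusRd
[5] P1: store L4 := 38 | P0:I, P1:M(38) | bus: BusUpgr,Flush
[6] P0: load  L5 | P0:E(30), P1:I | bus: BusRd
[7] P1: store L1 := 72 | P0:I, P1:M(72) | bus: BusRdX

invalidations = 1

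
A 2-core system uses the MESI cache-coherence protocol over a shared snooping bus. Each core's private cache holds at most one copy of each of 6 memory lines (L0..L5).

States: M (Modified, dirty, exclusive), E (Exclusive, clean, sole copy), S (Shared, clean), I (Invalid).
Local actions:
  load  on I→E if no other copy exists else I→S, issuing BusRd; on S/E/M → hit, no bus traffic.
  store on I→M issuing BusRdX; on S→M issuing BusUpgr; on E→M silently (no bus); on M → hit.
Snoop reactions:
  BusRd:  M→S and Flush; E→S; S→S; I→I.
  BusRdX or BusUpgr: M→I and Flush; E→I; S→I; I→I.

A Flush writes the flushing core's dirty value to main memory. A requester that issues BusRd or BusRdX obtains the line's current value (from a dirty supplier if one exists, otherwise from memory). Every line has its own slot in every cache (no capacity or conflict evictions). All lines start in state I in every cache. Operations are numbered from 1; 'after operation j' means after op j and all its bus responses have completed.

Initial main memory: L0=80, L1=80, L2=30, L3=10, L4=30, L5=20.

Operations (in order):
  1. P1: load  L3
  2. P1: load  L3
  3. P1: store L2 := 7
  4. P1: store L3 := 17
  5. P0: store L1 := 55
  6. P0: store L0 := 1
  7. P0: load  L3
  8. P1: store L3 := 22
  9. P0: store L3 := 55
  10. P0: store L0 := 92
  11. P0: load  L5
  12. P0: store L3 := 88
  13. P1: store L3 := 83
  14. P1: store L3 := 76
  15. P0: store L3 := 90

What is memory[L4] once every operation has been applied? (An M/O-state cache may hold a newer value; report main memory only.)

[1] P1: load  L3 | P0:I, P1:E(10) | bus: BusRd
[2] P1: load  L3 | P0:I, P1:E(10) | bus: none
[3] P1: store L2 := 7 | P0:I, P1:M(7) | bus: BusRdX
[4] P1: store L3 := 17 | P0:I, P1:M(17) | bus: none
[5] P0: store L1 := 55 | P0:M(55), P1:I | bus: BusRdX
[6] P0: store L0 := 1 | P0:M(1), P1:I | bus: BusRdX
[7] P0: load  L3 | P0:S(17), P1:S(17) | bus: BusRd,Flush
[8] P1: store L3 := 22 | P0:I, P1:M(22) | bus: BusUpgr
[9] P0: store L3 := 55 | P0:M(55), P1:I | bus: BusRdX,Flush
[10] P0: store L0 := 92 | P0:M(92), P1:I | bus: none
[11] P0: load  L5 | P0:E(20), P1:I | bus: BusRd
[12] P0: store L3 := 88 | P0:M(88), P1:I | bus: none
[13] P1: store L3 := 83 | P0:I, P1:M(83) | bus: BusRdX,Flush
[14] P1: store L3 := 76 | P0:I, P1:M(76) | bus: none
[15] P0: store L3 := 90 | P0:M(90), P1:I | bus: BusRdX,Flush

memory[L4] = 30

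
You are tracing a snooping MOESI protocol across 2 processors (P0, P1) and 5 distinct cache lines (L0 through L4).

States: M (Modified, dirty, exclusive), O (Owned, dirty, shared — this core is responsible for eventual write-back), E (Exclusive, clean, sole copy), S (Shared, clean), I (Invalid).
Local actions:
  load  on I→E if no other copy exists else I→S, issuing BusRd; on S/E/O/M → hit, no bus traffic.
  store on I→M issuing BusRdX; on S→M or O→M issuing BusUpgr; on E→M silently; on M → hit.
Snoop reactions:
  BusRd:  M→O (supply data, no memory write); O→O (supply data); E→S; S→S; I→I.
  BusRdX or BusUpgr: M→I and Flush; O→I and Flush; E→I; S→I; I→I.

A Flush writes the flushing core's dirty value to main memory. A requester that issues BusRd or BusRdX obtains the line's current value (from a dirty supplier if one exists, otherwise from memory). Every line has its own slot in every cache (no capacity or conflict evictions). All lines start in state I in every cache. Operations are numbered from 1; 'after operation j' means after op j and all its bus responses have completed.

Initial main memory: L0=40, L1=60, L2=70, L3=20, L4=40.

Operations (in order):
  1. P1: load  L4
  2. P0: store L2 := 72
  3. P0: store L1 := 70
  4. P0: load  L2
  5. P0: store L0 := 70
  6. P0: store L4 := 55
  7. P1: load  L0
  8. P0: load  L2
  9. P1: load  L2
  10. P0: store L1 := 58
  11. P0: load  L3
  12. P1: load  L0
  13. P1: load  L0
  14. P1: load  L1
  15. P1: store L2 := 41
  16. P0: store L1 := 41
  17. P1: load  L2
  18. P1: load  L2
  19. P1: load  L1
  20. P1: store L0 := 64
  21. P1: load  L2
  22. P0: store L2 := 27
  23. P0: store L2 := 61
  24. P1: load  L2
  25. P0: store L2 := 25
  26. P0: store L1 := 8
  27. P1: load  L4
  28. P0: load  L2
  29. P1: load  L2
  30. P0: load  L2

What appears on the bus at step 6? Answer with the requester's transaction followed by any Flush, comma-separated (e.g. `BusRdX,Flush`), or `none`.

[1] P1: load  L4 | P0:I, P1:E(40) | bus: BusRd
[2] P0: store L2 := 72 | P0:M(72), P1:I | bus: BusRdX
[3] P0: store L1 := 70 | P0:M(70), P1:I | bus: BusRdX
[4] P0: load  L2 | P0:M(72), P1:I | bus: none
[5] P0: store L0 := 70 | P0:M(70), P1:I | bus: BusRdX
[6] P0: store L4 := 55 | P0:M(55), P1:I | bus: BusRdX
[7] P1: load  L0 | P0:O(70), P1:S(70) | bus: BusRd
[8] P0: load  L2 | P0:M(72), P1:I | bus: none
[9] P1: load  L2 | P0:O(72), P1:S(72) | bus: BusRd
[10] P0: store L1 := 58 | P0:M(58), P1:I | bus: none
[11] P0: load  L3 | P0:E(20), P1:I | bus: BusRd
[12] P1: load  L0 | P0:O(70), P1:S(70) | bus: none
[13] P1: load  L0 | P0:O(70), P1:S(70) | bus: none
[14] P1: load  L1 | P0:O(58), P1:S(58) | bus: BusRd
[15] P1: store L2 := 41 | P0:I, P1:M(41) | bus: BusUpgr,Flush
[16] P0: store L1 := 41 | P0:M(41), P1:I | bus: BusUpgr
[17] P1: load  L2 | P0:I, P1:M(41) | bus: none
[18] P1: load  L2 | P0:I, P1:M(41) | bus: none
[19] P1: load  L1 | P0:O(41), P1:S(41) | bus: BusRd
[20] P1: store L0 := 64 | P0:I, P1:M(64) | bus: BusUpgr,Flush
[21] P1: load  L2 | P0:I, P1:M(41) | bus: none
[22] P0: store L2 := 27 | P0:M(27), P1:I | bus: BusRdX,Flush
[23] P0: store L2 := 61 | P0:M(61), P1:I | bus: none
[24] P1: load  L2 | P0:O(61), P1:S(61) | bus: BusRd
[25] P0: store L2 := 25 | P0:M(25), P1:I | bus: BusUpgr
[26] P0: store L1 := 8 | P0:M(8), P1:I | bus: BusUpgr
[27] P1: load  L4 | P0:O(55), P1:S(55) | bus: BusRd
[28] P0: load  L2 | P0:M(25), P1:I | bus: none
[29] P1: load  L2 | P0:O(25), P1:S(25) | bus: BusRd
[30] P0: load  L2 | P0:O(25), P1:S(25) | bus: none

bus = BusRdX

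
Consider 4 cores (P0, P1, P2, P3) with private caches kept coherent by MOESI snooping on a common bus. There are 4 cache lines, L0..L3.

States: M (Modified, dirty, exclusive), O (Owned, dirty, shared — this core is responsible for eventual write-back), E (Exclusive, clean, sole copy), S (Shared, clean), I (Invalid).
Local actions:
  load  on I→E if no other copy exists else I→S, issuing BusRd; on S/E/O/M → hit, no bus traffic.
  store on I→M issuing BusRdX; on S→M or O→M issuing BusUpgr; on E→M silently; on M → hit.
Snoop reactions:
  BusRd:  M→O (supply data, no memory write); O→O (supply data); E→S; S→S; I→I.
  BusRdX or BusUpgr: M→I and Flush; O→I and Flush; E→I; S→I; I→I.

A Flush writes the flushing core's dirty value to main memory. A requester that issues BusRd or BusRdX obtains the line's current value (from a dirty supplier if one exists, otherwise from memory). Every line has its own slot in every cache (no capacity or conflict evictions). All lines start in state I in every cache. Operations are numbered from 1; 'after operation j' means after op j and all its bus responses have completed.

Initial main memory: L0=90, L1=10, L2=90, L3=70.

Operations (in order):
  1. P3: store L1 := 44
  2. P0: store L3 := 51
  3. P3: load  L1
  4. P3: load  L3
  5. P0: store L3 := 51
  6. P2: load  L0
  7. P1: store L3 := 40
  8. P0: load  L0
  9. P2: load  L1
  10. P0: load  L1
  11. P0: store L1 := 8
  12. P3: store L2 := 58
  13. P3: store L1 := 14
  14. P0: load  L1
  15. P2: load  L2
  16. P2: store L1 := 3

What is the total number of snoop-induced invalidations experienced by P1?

invalidations = 0

[1] P3: store L1 := 44 | P0:I, P1:I, P2:I, P3:M(44) | bus: BusRdX
[2] P0: store L3 := 51 | P0:M(51), P1:I, P2:I, P3:I | bus: BusRdX
[3] P3: load  L1 | P0:I, P1:I, P2:I, P3:M(44) | bus: none
[4] P3: load  L3 | P0:O(51), P1:I, P2:I, P3:S(51) | bus: BusRd
[5] P0: store L3 := 51 | P0:M(51), P1:I, P2:I, P3:I | bus: BusUpgr
[6] P2: load  L0 | P0:I, P1:I, P2:E(90), P3:I | bus: BusRd
[7] P1: store L3 := 40 | P0:I, P1:M(40), P2:I, P3:I | bus: BusRdX,Flush
[8] P0: load  L0 | P0:S(90), P1:I, P2:S(90), P3:I | bus: BusRd
[9] P2: load  L1 | P0:I, P1:I, P2:S(44), P3:O(44) | bus: BusRd
[10] P0: load  L1 | P0:S(44), P1:I, P2:S(44), P3:O(44) | bus: BusRd
[11] P0: store L1 := 8 | P0:M(8), P1:I, P2:I, P3:I | bus: BusUpgr,Flush
[12] P3: store L2 := 58 | P0:I, P1:I, P2:I, P3:M(58) | bus: BusRdX
[13] P3: store L1 := 14 | P0:I, P1:I, P2:I, P3:M(14) | bus: BusRdX,Flush
[14] P0: load  L1 | P0:S(14), P1:I, P2:I, P3:O(14) | bus: BusRd
[15] P2: load  L2 | P0:I, P1:I, P2:S(58), P3:O(58) | bus: BusRd
[16] P2: store L1 := 3 | P0:I, P1:I, P2:M(3), P3:I | bus: BusRdX,Flush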